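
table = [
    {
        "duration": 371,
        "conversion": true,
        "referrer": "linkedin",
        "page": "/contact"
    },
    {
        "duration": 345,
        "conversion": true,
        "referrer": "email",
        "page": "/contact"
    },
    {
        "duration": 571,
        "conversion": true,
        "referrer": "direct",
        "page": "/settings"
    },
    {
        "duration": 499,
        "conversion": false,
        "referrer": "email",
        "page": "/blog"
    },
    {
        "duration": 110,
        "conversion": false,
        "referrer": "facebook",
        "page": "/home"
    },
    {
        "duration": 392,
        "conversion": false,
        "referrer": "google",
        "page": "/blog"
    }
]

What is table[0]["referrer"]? "linkedin"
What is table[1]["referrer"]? "email"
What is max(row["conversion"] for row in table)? True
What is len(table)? 6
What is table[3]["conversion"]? False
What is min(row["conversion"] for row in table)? False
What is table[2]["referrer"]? "direct"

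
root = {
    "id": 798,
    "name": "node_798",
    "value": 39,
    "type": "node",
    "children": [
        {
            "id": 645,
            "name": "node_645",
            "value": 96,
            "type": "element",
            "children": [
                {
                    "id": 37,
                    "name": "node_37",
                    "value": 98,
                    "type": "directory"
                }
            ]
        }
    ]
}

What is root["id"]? 798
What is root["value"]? 39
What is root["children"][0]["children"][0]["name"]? "node_37"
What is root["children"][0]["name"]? "node_645"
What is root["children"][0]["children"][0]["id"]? 37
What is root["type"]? "node"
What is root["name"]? "node_798"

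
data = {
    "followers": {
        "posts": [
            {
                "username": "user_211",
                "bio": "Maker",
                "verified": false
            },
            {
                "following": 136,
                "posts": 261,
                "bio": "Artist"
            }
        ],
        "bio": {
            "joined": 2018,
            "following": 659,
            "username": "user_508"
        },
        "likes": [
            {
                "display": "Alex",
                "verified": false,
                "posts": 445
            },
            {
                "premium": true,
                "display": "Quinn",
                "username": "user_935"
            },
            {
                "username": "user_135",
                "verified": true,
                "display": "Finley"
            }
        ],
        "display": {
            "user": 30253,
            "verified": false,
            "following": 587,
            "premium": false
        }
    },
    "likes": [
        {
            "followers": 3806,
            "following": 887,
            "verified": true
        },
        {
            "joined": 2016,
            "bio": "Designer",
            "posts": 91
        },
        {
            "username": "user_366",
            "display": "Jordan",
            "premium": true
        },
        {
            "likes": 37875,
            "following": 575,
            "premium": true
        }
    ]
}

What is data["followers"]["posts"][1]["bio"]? "Artist"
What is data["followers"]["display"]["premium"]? False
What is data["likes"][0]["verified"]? True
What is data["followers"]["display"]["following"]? 587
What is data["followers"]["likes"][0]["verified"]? False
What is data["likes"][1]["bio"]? "Designer"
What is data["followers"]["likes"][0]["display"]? "Alex"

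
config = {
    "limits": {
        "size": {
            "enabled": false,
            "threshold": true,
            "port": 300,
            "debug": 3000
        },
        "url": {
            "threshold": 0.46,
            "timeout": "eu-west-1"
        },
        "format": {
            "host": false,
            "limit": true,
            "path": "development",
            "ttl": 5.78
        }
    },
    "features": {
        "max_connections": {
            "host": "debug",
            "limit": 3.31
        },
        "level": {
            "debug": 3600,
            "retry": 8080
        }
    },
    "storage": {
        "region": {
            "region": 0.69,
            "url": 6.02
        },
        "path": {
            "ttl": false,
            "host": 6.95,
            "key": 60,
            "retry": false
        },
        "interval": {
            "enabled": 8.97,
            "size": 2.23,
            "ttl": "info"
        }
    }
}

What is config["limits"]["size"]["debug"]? 3000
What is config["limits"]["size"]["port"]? 300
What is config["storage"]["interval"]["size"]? 2.23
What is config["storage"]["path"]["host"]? 6.95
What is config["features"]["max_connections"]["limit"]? 3.31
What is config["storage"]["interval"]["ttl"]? "info"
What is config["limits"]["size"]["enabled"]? False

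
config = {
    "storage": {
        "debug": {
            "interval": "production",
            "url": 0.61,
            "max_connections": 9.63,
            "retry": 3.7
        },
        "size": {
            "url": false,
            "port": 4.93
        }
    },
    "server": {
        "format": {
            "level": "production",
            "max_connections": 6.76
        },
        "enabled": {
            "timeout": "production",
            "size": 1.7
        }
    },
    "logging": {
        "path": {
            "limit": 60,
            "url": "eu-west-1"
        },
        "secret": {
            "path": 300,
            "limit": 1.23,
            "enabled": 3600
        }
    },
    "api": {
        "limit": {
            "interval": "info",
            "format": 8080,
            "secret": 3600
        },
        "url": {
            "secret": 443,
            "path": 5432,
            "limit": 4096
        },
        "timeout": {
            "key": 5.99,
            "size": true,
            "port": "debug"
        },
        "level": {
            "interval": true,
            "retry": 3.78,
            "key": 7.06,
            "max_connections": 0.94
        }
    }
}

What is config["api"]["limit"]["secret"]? 3600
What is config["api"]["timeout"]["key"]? 5.99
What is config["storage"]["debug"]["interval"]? "production"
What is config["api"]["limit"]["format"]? 8080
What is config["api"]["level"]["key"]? 7.06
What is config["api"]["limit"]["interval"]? "info"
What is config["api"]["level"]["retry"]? 3.78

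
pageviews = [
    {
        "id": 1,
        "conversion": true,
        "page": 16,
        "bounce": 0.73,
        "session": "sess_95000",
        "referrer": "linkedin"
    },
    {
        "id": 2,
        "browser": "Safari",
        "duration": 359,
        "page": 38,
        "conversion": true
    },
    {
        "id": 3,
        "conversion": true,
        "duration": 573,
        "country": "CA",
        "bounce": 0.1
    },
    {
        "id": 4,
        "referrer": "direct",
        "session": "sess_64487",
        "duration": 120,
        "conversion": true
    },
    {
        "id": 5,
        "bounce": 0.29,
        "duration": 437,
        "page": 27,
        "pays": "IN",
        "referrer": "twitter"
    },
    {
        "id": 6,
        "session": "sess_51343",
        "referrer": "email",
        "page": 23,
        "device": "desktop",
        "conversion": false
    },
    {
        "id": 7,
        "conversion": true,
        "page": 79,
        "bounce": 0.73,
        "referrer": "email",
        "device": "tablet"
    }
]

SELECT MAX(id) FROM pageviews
7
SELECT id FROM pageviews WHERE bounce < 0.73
[3, 5]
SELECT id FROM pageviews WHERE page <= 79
[1, 2, 5, 6, 7]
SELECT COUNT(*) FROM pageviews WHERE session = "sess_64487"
1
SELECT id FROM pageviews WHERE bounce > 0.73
[]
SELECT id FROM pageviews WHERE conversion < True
[6]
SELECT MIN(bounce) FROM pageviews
0.1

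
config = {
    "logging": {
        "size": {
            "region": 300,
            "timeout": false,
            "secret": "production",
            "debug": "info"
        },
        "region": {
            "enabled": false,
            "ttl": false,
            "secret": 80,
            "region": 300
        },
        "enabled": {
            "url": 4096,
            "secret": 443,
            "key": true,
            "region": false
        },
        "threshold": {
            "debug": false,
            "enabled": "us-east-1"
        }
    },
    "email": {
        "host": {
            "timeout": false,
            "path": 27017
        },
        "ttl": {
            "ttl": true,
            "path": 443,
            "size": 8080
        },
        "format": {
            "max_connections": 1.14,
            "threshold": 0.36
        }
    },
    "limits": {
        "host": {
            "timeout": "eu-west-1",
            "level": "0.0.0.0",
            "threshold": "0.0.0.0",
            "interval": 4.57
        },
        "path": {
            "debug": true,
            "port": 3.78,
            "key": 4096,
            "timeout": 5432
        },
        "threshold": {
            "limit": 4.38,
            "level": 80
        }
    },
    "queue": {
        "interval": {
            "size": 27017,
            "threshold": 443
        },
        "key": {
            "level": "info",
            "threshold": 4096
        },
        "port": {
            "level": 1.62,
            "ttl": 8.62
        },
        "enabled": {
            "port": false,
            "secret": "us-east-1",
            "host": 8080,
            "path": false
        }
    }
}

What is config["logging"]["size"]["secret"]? "production"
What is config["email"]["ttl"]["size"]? 8080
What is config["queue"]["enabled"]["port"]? False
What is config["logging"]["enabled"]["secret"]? 443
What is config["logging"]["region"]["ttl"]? False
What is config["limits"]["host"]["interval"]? 4.57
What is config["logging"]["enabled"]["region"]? False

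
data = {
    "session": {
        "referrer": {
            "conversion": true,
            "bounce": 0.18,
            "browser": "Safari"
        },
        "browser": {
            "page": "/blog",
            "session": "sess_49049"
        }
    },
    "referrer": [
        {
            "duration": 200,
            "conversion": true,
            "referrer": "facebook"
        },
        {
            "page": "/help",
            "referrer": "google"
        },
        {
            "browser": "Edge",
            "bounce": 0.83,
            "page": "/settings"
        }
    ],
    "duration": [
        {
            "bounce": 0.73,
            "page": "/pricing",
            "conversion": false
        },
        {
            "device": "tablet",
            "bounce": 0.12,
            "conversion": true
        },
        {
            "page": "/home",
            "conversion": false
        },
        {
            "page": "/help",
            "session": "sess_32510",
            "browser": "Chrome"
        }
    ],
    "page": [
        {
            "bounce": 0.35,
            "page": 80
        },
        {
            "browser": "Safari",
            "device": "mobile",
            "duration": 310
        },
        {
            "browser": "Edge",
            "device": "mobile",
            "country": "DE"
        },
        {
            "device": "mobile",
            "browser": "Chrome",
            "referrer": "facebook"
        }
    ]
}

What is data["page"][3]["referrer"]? "facebook"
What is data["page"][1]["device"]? "mobile"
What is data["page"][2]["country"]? "DE"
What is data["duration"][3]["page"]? "/help"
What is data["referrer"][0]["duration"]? 200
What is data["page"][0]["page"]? 80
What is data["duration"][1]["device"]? "tablet"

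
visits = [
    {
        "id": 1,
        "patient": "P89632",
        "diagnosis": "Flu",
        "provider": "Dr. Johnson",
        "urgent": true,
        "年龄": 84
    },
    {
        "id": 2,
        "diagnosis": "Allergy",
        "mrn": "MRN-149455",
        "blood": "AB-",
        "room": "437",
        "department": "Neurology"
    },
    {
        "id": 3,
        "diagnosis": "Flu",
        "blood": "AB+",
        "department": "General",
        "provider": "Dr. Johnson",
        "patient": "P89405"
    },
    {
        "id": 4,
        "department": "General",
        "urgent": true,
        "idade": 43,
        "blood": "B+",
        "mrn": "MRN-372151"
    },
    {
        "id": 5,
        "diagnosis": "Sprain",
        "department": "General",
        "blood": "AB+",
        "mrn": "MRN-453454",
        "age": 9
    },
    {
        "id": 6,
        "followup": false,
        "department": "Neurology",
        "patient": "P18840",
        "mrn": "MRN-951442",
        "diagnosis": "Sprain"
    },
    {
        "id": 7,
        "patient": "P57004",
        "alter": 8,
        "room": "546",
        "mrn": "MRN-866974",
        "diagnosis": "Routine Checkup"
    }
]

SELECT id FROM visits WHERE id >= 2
[2, 3, 4, 5, 6, 7]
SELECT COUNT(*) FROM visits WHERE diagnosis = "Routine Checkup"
1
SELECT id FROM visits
[1, 2, 3, 4, 5, 6, 7]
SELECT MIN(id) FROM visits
1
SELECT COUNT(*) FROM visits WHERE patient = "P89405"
1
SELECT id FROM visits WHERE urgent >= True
[1, 4]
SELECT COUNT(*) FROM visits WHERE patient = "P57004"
1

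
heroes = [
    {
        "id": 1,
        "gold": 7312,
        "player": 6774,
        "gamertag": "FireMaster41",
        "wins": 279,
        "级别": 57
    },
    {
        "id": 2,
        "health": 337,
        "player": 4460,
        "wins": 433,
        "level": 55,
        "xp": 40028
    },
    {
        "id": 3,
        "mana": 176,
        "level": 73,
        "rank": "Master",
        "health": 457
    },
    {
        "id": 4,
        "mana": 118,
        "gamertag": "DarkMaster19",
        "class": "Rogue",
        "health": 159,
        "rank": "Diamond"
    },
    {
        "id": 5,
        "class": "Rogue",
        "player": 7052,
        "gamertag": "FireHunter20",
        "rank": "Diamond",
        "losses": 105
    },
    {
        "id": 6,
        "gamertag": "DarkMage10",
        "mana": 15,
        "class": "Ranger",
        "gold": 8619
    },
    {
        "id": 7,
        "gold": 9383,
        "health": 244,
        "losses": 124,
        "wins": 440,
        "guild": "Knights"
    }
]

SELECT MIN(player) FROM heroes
4460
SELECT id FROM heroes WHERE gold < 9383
[1, 6]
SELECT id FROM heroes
[1, 2, 3, 4, 5, 6, 7]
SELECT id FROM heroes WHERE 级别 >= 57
[1]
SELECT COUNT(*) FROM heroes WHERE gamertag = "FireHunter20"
1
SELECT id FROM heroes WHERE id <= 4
[1, 2, 3, 4]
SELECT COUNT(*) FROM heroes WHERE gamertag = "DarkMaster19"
1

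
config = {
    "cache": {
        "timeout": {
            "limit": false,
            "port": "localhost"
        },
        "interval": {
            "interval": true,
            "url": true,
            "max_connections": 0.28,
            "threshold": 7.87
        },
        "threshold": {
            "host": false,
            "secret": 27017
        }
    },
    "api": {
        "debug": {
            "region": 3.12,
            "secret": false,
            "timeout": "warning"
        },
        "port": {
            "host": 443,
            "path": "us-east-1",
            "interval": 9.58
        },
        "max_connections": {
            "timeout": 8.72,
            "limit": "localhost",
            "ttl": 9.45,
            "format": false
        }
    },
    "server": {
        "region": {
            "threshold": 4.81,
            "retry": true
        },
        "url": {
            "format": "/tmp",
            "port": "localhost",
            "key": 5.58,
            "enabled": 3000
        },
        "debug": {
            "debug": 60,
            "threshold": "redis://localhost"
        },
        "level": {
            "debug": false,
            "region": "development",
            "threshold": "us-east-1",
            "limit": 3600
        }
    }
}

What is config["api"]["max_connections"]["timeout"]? 8.72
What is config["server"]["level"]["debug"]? False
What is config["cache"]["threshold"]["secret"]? 27017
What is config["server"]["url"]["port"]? "localhost"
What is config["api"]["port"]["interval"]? 9.58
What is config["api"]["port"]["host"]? 443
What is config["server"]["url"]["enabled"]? 3000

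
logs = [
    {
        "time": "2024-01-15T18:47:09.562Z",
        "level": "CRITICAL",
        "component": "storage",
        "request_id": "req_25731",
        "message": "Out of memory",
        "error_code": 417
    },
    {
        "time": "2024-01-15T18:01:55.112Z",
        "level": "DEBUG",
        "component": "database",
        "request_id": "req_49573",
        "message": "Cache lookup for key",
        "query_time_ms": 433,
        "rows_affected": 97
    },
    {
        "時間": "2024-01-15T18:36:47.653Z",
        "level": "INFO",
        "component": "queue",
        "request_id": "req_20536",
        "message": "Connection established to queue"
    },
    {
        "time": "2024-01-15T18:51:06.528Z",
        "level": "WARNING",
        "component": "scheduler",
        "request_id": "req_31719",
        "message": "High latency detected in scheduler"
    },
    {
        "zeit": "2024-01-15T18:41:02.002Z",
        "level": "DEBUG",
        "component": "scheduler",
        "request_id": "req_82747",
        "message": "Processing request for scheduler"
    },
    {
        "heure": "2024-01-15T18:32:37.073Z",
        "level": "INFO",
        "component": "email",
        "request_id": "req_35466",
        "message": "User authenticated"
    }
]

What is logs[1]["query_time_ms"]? 433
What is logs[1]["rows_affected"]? 97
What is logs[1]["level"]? "DEBUG"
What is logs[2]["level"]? "INFO"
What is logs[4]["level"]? "DEBUG"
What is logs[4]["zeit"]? "2024-01-15T18:41:02.002Z"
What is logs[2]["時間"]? "2024-01-15T18:36:47.653Z"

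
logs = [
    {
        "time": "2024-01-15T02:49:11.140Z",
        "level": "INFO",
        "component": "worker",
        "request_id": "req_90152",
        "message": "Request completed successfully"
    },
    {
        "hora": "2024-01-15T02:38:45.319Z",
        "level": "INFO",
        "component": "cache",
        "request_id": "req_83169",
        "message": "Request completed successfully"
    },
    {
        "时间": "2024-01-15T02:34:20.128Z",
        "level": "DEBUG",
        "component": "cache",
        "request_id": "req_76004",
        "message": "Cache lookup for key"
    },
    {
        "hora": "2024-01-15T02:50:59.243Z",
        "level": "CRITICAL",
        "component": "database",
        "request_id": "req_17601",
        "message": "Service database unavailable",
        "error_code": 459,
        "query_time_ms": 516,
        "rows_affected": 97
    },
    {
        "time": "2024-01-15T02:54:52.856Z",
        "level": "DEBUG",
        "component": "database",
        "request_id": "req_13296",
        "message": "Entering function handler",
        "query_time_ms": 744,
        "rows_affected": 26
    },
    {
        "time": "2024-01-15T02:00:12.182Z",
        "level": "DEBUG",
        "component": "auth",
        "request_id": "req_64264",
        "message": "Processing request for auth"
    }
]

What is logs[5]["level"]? "DEBUG"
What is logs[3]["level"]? "CRITICAL"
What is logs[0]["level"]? "INFO"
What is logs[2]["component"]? "cache"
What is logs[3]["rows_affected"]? 97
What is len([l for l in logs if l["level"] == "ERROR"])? 0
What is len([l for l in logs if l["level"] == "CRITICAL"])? 1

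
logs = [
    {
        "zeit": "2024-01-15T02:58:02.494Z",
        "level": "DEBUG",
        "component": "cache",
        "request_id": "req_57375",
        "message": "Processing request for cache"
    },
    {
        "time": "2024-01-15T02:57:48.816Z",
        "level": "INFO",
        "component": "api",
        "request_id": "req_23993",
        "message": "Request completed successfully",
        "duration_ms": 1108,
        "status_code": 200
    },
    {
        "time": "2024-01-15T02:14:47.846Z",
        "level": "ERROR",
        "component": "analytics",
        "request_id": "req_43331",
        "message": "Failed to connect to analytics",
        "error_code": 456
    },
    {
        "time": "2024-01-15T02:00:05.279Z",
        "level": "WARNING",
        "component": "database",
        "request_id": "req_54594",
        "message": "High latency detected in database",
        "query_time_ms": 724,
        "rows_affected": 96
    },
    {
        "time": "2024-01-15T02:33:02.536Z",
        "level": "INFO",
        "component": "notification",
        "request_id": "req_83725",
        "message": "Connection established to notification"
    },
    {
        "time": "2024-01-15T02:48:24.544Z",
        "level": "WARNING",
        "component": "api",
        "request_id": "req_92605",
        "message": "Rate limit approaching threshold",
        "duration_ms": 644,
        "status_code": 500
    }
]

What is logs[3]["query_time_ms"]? 724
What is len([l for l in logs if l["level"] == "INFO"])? 2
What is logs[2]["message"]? "Failed to connect to analytics"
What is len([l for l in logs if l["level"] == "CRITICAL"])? 0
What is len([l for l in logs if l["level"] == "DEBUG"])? 1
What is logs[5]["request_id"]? "req_92605"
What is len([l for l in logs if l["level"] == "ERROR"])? 1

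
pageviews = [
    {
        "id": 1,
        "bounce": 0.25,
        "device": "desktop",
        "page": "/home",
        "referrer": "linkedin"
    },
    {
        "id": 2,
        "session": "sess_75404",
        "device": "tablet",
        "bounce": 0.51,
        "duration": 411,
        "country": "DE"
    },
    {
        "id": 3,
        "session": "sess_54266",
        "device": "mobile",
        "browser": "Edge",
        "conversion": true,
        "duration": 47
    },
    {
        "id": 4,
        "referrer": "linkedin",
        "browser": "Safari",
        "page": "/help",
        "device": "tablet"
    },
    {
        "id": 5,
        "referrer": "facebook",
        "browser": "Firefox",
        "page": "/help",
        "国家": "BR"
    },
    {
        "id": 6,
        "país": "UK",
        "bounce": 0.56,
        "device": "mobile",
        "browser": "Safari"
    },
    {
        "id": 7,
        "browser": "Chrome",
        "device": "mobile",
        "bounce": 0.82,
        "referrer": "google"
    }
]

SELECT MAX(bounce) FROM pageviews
0.82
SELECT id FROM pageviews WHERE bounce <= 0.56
[1, 2, 6]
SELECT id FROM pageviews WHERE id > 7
[]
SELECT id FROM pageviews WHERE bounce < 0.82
[1, 2, 6]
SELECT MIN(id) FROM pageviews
1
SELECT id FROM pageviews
[1, 2, 3, 4, 5, 6, 7]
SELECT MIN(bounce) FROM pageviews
0.25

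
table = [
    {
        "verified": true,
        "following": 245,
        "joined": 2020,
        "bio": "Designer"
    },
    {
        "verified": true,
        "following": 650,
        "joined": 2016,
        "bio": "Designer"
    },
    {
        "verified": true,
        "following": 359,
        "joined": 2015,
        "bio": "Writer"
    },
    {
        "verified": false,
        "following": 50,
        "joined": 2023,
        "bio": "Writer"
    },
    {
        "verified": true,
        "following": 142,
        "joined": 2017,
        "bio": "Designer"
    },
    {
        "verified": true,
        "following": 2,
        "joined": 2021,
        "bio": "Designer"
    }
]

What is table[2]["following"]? 359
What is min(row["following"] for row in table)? 2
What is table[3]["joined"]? 2023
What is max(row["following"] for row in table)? 650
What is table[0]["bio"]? "Designer"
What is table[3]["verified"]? False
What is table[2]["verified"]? True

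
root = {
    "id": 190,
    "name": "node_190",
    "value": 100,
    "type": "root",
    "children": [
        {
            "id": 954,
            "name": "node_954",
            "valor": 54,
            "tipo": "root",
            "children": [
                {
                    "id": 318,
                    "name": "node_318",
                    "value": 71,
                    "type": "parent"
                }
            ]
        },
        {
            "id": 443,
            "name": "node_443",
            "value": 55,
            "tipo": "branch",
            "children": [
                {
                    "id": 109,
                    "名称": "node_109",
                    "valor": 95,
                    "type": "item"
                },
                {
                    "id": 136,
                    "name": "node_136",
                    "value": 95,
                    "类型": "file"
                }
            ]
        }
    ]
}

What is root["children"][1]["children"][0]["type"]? "item"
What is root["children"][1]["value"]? 55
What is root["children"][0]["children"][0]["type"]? "parent"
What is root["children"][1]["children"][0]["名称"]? "node_109"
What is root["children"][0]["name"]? "node_954"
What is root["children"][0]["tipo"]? "root"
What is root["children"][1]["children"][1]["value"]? 95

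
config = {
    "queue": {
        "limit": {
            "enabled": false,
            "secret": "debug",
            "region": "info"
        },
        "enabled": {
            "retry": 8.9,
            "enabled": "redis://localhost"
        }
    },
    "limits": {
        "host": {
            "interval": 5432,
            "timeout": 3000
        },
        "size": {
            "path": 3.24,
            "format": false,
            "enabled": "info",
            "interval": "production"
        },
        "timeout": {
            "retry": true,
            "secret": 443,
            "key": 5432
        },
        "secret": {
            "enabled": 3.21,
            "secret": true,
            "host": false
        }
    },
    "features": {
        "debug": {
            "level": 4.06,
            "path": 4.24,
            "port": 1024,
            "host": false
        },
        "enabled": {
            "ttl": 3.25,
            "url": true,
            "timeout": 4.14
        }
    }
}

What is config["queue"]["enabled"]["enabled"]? "redis://localhost"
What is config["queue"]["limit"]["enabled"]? False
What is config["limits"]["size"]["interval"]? "production"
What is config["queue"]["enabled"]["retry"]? 8.9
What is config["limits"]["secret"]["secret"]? True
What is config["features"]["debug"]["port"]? 1024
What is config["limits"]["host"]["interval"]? 5432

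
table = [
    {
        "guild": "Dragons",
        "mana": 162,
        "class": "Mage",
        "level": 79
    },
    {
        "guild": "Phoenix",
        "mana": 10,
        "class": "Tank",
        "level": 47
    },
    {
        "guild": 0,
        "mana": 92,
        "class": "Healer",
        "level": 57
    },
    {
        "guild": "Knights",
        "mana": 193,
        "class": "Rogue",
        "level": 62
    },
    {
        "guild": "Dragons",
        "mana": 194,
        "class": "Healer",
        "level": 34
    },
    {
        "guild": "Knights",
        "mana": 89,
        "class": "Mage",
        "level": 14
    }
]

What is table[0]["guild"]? "Dragons"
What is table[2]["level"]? 57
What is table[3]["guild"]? "Knights"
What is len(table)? 6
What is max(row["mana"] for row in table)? 194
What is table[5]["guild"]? "Knights"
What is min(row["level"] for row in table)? 14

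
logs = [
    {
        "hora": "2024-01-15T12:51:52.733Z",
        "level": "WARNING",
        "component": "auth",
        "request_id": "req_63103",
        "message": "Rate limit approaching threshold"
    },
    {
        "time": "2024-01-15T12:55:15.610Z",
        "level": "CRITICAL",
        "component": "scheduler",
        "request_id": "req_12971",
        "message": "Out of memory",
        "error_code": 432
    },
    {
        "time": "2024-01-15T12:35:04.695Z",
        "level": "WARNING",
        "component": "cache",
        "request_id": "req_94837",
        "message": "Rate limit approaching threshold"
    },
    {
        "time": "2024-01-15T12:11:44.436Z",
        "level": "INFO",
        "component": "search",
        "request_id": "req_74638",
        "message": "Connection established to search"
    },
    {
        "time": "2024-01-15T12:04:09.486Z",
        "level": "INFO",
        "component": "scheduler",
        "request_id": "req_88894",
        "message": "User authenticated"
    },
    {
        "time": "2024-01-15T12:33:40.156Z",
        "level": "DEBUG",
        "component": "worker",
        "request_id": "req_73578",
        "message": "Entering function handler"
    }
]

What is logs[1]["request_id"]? "req_12971"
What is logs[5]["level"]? "DEBUG"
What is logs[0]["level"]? "WARNING"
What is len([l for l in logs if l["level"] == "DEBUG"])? 1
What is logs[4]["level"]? "INFO"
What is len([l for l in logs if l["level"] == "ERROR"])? 0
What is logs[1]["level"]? "CRITICAL"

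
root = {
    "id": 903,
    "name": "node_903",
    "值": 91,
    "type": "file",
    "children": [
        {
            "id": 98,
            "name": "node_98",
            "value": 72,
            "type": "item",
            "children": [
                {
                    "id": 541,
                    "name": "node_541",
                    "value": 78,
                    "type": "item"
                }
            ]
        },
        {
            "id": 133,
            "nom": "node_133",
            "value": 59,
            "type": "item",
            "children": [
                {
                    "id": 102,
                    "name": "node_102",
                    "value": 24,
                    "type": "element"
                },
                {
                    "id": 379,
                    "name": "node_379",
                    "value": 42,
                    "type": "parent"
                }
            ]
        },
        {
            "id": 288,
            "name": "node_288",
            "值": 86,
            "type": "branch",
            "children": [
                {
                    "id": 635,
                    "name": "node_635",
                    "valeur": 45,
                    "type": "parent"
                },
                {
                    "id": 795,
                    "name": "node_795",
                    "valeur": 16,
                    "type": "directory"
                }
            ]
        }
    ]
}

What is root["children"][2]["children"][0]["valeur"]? 45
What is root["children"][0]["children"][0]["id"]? 541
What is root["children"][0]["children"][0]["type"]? "item"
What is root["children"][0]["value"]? 72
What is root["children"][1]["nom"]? "node_133"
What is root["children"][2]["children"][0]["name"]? "node_635"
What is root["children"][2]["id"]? 288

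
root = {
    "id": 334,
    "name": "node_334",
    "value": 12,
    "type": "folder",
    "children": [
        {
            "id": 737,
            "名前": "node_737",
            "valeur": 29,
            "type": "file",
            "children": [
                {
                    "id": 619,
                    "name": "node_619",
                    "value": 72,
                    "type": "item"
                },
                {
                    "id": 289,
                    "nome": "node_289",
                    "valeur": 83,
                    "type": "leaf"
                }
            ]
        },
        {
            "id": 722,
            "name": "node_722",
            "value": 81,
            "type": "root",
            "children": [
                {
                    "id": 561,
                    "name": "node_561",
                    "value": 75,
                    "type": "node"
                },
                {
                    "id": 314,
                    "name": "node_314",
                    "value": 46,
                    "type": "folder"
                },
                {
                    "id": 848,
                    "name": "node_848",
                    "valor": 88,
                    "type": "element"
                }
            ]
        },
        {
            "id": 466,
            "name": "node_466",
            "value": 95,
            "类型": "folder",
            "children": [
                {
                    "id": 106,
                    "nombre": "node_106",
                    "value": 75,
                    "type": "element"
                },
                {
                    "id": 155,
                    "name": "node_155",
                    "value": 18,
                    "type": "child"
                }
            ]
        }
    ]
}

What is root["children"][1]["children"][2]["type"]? "element"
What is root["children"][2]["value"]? 95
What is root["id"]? 334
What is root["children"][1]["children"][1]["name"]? "node_314"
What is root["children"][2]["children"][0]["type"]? "element"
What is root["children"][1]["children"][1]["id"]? 314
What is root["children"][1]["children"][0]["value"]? 75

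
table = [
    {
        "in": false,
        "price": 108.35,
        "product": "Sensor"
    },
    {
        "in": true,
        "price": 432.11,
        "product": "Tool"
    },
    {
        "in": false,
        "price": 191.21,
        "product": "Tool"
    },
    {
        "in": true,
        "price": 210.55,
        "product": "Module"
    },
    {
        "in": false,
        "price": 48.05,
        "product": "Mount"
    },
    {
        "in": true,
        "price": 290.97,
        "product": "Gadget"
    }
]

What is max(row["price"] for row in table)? 432.11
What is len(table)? 6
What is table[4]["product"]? "Mount"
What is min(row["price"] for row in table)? 48.05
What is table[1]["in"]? True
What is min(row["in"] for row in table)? False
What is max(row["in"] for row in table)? True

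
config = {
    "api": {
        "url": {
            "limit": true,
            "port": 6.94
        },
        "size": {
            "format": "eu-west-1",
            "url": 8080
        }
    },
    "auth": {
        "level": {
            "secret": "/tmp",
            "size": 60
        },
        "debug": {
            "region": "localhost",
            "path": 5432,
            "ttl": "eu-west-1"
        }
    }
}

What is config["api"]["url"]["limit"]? True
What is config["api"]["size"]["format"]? "eu-west-1"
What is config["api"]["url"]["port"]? 6.94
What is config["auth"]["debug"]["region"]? "localhost"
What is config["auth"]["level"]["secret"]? "/tmp"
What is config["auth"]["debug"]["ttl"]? "eu-west-1"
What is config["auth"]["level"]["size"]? 60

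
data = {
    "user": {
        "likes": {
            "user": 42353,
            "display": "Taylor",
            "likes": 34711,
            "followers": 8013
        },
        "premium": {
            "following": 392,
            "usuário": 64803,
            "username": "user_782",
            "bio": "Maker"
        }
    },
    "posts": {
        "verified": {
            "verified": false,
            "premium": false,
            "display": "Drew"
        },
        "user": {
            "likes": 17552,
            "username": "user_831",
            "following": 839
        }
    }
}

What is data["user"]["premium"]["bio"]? "Maker"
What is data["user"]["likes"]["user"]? 42353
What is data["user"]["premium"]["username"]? "user_782"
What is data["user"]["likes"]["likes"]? 34711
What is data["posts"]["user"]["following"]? 839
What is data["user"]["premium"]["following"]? 392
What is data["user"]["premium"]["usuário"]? 64803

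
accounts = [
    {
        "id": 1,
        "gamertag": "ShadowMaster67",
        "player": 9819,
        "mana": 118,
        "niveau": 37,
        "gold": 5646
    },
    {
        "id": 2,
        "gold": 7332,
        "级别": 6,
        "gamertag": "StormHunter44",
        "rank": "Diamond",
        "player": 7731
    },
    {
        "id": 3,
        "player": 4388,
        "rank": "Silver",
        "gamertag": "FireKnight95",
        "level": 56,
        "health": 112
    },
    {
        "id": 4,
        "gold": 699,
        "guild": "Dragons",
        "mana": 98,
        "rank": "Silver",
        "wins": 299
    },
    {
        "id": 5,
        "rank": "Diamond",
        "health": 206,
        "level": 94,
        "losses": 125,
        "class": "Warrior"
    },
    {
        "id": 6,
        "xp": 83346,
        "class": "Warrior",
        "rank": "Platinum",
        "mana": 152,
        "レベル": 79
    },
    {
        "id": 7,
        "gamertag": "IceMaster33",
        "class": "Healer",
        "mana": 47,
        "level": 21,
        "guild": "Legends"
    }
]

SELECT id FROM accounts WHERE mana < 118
[4, 7]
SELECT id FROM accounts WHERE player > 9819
[]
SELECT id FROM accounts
[1, 2, 3, 4, 5, 6, 7]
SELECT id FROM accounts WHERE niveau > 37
[]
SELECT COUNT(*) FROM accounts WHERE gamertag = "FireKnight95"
1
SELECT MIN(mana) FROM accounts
47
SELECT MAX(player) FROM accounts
9819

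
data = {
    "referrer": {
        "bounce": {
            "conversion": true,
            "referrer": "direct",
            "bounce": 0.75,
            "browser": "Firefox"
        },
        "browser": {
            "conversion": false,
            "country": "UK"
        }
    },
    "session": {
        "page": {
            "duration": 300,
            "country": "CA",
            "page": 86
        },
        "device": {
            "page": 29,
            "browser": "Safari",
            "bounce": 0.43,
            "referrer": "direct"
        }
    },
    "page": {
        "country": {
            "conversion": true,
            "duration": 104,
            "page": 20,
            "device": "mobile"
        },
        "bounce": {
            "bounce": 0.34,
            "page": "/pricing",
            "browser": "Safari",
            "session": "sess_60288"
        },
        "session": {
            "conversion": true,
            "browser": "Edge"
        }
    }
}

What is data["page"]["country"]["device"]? "mobile"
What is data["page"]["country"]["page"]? 20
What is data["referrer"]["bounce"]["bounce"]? 0.75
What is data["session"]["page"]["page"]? 86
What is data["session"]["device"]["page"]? 29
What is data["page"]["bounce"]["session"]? "sess_60288"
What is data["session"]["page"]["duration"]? 300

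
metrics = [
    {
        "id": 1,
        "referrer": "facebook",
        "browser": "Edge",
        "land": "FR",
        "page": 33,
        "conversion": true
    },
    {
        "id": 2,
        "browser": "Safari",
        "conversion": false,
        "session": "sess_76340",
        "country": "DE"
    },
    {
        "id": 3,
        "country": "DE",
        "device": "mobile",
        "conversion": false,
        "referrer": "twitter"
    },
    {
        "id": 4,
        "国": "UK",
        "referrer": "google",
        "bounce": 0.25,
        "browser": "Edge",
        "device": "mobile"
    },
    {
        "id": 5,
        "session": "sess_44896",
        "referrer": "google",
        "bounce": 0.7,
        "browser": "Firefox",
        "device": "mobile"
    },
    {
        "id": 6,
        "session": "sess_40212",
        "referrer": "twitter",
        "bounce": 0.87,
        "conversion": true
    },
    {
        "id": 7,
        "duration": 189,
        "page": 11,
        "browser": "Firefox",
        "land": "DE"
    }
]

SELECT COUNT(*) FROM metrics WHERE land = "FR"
1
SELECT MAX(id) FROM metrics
7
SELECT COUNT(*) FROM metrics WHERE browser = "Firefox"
2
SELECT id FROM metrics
[1, 2, 3, 4, 5, 6, 7]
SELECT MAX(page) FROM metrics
33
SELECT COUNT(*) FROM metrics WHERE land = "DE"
1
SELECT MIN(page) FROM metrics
11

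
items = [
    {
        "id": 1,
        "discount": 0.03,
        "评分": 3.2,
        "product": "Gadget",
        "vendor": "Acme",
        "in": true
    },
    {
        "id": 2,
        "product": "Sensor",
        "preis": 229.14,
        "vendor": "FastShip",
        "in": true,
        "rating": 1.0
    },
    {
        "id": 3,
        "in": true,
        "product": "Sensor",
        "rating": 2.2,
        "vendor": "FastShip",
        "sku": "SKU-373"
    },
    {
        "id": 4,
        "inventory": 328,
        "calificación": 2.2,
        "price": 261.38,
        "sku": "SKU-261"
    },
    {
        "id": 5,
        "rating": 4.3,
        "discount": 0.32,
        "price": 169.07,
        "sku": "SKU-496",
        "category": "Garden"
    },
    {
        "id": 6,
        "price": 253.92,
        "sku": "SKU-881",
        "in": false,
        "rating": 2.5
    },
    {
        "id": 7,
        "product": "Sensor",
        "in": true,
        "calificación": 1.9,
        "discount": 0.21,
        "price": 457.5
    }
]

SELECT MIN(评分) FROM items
3.2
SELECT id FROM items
[1, 2, 3, 4, 5, 6, 7]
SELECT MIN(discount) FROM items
0.03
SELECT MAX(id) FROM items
7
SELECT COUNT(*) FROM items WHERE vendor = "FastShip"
2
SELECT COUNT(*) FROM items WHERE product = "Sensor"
3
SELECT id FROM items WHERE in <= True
[1, 2, 3, 6, 7]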